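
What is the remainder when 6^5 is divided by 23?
5 = 4 + 1 (binary 101). Repeated squaring mod 23: 6^1 ≡ 6; 6^2 ≡ 6² = 36 ≡ 13; 6^4 ≡ 13² = 169 ≡ 8. Multiply: 6^5 = 6^4 × 6^1 ≡ 8 × 6 (mod 23): 8 × 6 = 48 ≡ 2. So 6^5 ≡ 2 (mod 23).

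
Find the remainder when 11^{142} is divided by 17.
By Fermat: 11^{16} ≡ 1 (mod 17). 142 = 8×16 + 14. So 11^{142} ≡ 11^{14} ≡ 9 (mod 17)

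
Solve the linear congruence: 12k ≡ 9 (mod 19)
15

Since gcd(12, 19) = 1 divides 9, a solution exists.
Multiply both sides by the inverse of 12 mod 19:
  12^(-1) mod 19 = 8
  x ≡ 8 × 9 ≡ 72 ≡ 15 (mod 19)
Verification: 12 × 15 = 180 = 9 × 19 + 9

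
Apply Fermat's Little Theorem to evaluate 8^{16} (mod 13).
1

By Fermat's Little Theorem, a^(p-1) ≡ 1 (mod p) for prime p and gcd(a, p) = 1
Here p = 13, so 8^12 ≡ 1 (mod 13)
We can reduce the exponent: 16 mod 12 = 4
So 8^16 ≡ 8^4 (mod 13)
Computing: 8^4 mod 13 = 1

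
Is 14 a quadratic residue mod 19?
By Euler's criterion: 14^{9} ≡ 18 (mod 19). Since this equals -1 (≡ 18), 14 is not a QR.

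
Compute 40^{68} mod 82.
42

Using successive squaring:
Binary expansion of 68: 1000100
Powers of 40 mod 82 (each is the square of the previous):
  40^1 ≡ 40 (mod 82)
  40^2 ≡ 40² = 1600 ≡ 42 (mod 82)
  40^4 ≡ 42² = 1764 ≡ 42 (mod 82)
  40^8 ≡ 42² = 1764 ≡ 42 (mod 82)
  40^16 ≡ 42² = 1764 ≡ 42 (mod 82)
  40^32 ≡ 42² = 1764 ≡ 42 (mod 82)
  40^64 ≡ 42² = 1764 ≡ 42 (mod 82)
68 = 64 + 4, so 40^68 = 40^64 × 40^4 ≡ 42 × 42 (mod 82)
Multiplying step by step:
  42 × 42 = 1764 ≡ 42 (mod 82)
Result: 40^68 ≡ 42 (mod 82)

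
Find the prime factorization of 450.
2 × 3^2 × 5^2

Divide by primes starting from smallest:
450 ÷ 2 = 225
225 ÷ 3 = 75
75 ÷ 3 = 25
25 ÷ 5 = 5
5 ÷ 5 = 1

450 = 2 × 3^2 × 5^2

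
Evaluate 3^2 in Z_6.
2 = 2 (binary 10). Repeated squaring mod 6: 3^1 ≡ 3; 3^2 ≡ 3² = 9 ≡ 3. So 3^2 ≡ 3 (mod 6).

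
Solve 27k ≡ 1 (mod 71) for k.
50

Using Extended Euclidean Algorithm:
gcd(27, 71) = 1
Bezout coefficients: 27 × -21 + 71 × 8 = 1
So 27 × -21 ≡ 1 (mod 71)
The inverse is -21 mod 71 = 50
Verification: 27 × 50 = 1350 = 19 × 71 + 1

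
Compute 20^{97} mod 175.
125

Using successive squaring:
Binary expansion of 97: 1100001
Powers of 20 mod 175 (each is the square of the previous):
  20^1 ≡ 20 (mod 175)
  20^2 ≡ 20² = 400 ≡ 50 (mod 175)
  20^4 ≡ 50² = 2500 ≡ 50 (mod 175)
  20^8 ≡ 50² = 2500 ≡ 50 (mod 175)
  20^16 ≡ 50² = 2500 ≡ 50 (mod 175)
  20^32 ≡ 50² = 2500 ≡ 50 (mod 175)
  20^64 ≡ 50² = 2500 ≡ 50 (mod 175)
97 = 64 + 32 + 1, so 20^97 = 20^64 × 20^32 × 20^1 ≡ 50 × 50 × 20 (mod 175)
Multiplying step by step:
  50 × 50 = 2500 ≡ 50 (mod 175)
  50 × 20 = 1000 ≡ 125 (mod 175)
Result: 20^97 ≡ 125 (mod 175)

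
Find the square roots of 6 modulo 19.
The square roots of 6 mod 19 are 5 and 14. Verify: 5² = 25 ≡ 6 (mod 19)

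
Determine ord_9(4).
Powers of 4 mod 9: 4^1≡4, 4^2≡7, 4^3≡1. Order = 3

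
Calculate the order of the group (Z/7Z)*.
6

Prime factorization: 7 = 7
Using the formula φ(n) = n × Π(1 - 1/p) for each prime factor p:
φ(7) = 7 × (1 - 1/7)
φ(7) = 6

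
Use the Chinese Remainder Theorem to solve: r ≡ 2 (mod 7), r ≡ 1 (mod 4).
M = 7 × 4 = 28. M₁ = 4, y₁ ≡ 2 (mod 7). M₂ = 7, y₂ ≡ 3 (mod 4). r = 2×4×2 + 1×7×3 ≡ 9 (mod 28)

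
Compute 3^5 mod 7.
5 = 4 + 1 (binary 101). Repeated squaring mod 7: 3^1 ≡ 3; 3^2 ≡ 3² = 9 ≡ 2; 3^4 ≡ 2² = 4 ≡ 4. Multiply: 3^5 = 3^4 × 3^1 ≡ 4 × 3 (mod 7): 4 × 3 = 12 ≡ 5. So 3^5 ≡ 5 (mod 7).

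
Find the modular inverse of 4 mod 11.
4^(-1) ≡ 3 (mod 11). Verification: 4 × 3 = 12 ≡ 1 (mod 11)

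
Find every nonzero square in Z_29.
QRs mod 29: {1, 4, 5, 6, 7, 9, 13, 16, 20, 22, 23, 24, 25, 28}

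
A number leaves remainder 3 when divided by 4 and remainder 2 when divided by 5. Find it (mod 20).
M = 4 × 5 = 20. M₁ = 5, y₁ ≡ 1 (mod 4). M₂ = 4, y₂ ≡ 4 (mod 5). k = 3×5×1 + 2×4×4 ≡ 7 (mod 20)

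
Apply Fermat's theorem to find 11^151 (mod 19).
By Fermat: 11^{18} ≡ 1 (mod 19). 151 = 8×18 + 7. So 11^{151} ≡ 11^{7} ≡ 11 (mod 19)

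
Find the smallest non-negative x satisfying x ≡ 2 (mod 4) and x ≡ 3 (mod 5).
M = 4 × 5 = 20. M₁ = 5, y₁ ≡ 1 (mod 4). M₂ = 4, y₂ ≡ 4 (mod 5). x = 2×5×1 + 3×4×4 ≡ 18 (mod 20)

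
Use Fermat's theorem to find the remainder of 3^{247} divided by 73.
70

By Fermat's Little Theorem, a^(p-1) ≡ 1 (mod p) for prime p and gcd(a, p) = 1
Here p = 73, so 3^72 ≡ 1 (mod 73)
We can reduce the exponent: 247 mod 72 = 31
So 3^247 ≡ 3^31 (mod 73)
Computing: 3^31 mod 73 = 70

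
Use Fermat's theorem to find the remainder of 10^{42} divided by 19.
11

By Fermat's Little Theorem, a^(p-1) ≡ 1 (mod p) for prime p and gcd(a, p) = 1
Here p = 19, so 10^18 ≡ 1 (mod 19)
We can reduce the exponent: 42 mod 18 = 6
So 10^42 ≡ 10^6 (mod 19)
Computing: 10^6 mod 19 = 11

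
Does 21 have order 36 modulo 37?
p - 1 = 36 has prime divisors 2, 3. Check 21^(36/q) mod 37 for each: 21^(36/2) = 21^18 ≡ 1, 21^(36/3) = 21^12 ≡ 26 (mod 37). Since 21^18 ≡ 1 (mod 37), the order of 21 divides 18 (in fact the order is 18) ≠ 36, so it is not a primitive root.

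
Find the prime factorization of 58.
2 × 29

Divide by primes starting from smallest:
58 ÷ 2 = 29
29 ÷ 29 = 1

58 = 2 × 29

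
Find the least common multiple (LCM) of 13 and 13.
13

First find GCD(13, 13) using the Euclidean algorithm:
13 = 1 × 13 + 0
GCD(13, 13) = 13

LCM formula: LCM(a, b) = (a × b) / GCD(a, b)
LCM(13, 13) = (13 × 13) / 13
LCM(13, 13) = 169 / 13
LCM(13, 13) = 13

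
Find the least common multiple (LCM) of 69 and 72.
1656

First find GCD(69, 72) using the Euclidean algorithm:
69 = 0 × 72 + 69
72 = 1 × 69 + 3
69 = 23 × 3 + 0
GCD(69, 72) = 3

LCM formula: LCM(a, b) = (a × b) / GCD(a, b)
LCM(69, 72) = (69 × 72) / 3
LCM(69, 72) = 4968 / 3
LCM(69, 72) = 1656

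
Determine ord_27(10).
Powers of 10 mod 27: 10^1≡10, 10^2≡19, 10^3≡1. Order = 3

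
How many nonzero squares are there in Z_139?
For prime 139, there are (p-1)/2 = (139-1)/2 = 69 quadratic residues (excluding 0).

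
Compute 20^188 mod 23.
Using Fermat: 20^{22} ≡ 1 (mod 23). 188 ≡ 12 (mod 22). So 20^{188} ≡ 20^{12} ≡ 3 (mod 23)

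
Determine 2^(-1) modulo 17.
2^(-1) ≡ 9 (mod 17). Verification: 2 × 9 = 18 ≡ 1 (mod 17)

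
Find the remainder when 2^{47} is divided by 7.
By Fermat: 2^{6} ≡ 1 (mod 7). 47 = 7×6 + 5. So 2^{47} ≡ 2^{5} ≡ 4 (mod 7)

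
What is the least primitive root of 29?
2

A primitive root g modulo p has order p-1 = 28
Prime divisors of 28: [2, 7]
g is a primitive root iff g^(28/q) ≢ 1 (mod 29) for each prime divisor q
Testing small values:
  g = 2: 2^14 ≡ 28, 2^4 ≡ 16 (mod 29) → none is 1, primitive root!
The smallest primitive root is 2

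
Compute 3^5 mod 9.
5 = 4 + 1 (binary 101). Repeated squaring mod 9: 3^1 ≡ 3; 3^2 ≡ 3² = 9 ≡ 0; 3^4 ≡ 0² = 0 ≡ 0. Multiply: 3^5 = 3^4 × 3^1 ≡ 0 × 3 (mod 9): 0 × 3 = 0 ≡ 0. So 3^5 ≡ 0 (mod 9).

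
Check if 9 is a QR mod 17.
By Euler's criterion: 9^{8} ≡ 1 (mod 17). Since this equals 1, 9 is a QR.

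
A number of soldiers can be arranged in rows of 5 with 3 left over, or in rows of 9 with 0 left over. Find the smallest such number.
M = 5 × 9 = 45. M₁ = 9, y₁ ≡ 4 (mod 5). M₂ = 5, y₂ ≡ 2 (mod 9). z = 3×9×4 + 0×5×2 ≡ 18 (mod 45). The smallest positive such number is 18.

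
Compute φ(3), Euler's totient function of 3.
2

Prime factorization: 3 = 3
Using the formula φ(n) = n × Π(1 - 1/p) for each prime factor p:
φ(3) = 3 × (1 - 1/3)
φ(3) = 2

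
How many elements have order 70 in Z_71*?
Number of primitive roots mod 71 = φ(70) = 24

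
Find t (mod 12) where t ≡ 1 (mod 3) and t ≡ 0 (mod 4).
M = 3 × 4 = 12. M₁ = 4, y₁ ≡ 1 (mod 3). M₂ = 3, y₂ ≡ 3 (mod 4). t = 1×4×1 + 0×3×3 ≡ 4 (mod 12)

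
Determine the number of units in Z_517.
460

Prime factorization: 517 = 11 × 47
Using the formula φ(n) = n × Π(1 - 1/p) for each prime factor p:
φ(517) = 517 × (1 - 1/11) × (1 - 1/47)
φ(517) = 460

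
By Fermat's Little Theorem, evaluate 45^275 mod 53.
By Fermat: 45^{52} ≡ 1 (mod 53). 275 = 5×52 + 15. So 45^{275} ≡ 45^{15} ≡ 12 (mod 53)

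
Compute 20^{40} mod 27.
25

Using successive squaring:
Binary expansion of 40: 101000
Powers of 20 mod 27 (each is the square of the previous):
  20^1 ≡ 20 (mod 27)
  20^2 ≡ 20² = 400 ≡ 22 (mod 27)
  20^4 ≡ 22² = 484 ≡ 25 (mod 27)
  20^8 ≡ 25² = 625 ≡ 4 (mod 27)
  20^16 ≡ 4² = 16 ≡ 16 (mod 27)
  20^32 ≡ 16² = 256 ≡ 13 (mod 27)
40 = 32 + 8, so 20^40 = 20^32 × 20^8 ≡ 13 × 4 (mod 27)
Multiplying step by step:
  13 × 4 = 52 ≡ 25 (mod 27)
Result: 20^40 ≡ 25 (mod 27)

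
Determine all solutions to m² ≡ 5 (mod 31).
The square roots of 5 mod 31 are 25 and 6. Verify: 25² = 625 ≡ 5 (mod 31)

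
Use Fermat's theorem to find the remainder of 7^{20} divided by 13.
3

By Fermat's Little Theorem, a^(p-1) ≡ 1 (mod p) for prime p and gcd(a, p) = 1
Here p = 13, so 7^12 ≡ 1 (mod 13)
We can reduce the exponent: 20 mod 12 = 8
So 7^20 ≡ 7^8 (mod 13)
Computing: 7^8 mod 13 = 3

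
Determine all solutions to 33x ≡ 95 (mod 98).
89

Since gcd(33, 98) = 1 divides 95, a solution exists.
Multiply both sides by the inverse of 33 mod 98:
  33^(-1) mod 98 = 3
  x ≡ 3 × 95 ≡ 285 ≡ 89 (mod 98)
Verification: 33 × 89 = 2937 = 29 × 98 + 95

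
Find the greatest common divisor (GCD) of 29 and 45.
1

Using the Euclidean algorithm:
29 = 0 × 45 + 29
45 = 1 × 29 + 16
29 = 1 × 16 + 13
16 = 1 × 13 + 3
13 = 4 × 3 + 1
3 = 3 × 1 + 0

GCD(29, 45) = 1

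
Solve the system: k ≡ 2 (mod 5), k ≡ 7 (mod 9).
M = 5 × 9 = 45. M₁ = 9, y₁ ≡ 4 (mod 5). M₂ = 5, y₂ ≡ 2 (mod 9). k = 2×9×4 + 7×5×2 ≡ 7 (mod 45)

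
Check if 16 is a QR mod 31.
By Euler's criterion: 16^{15} ≡ 1 (mod 31). Since this equals 1, 16 is a QR.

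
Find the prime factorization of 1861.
1861

Divide by primes starting from smallest:
1861 ÷ 1861 = 1

1861 = 1861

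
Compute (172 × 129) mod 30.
18

(172 × 129) = 22188
22188 mod 30 = 18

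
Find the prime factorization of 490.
2 × 5 × 7^2

Divide by primes starting from smallest:
490 ÷ 2 = 245
245 ÷ 5 = 49
49 ÷ 7 = 7
7 ÷ 7 = 1

490 = 2 × 5 × 7^2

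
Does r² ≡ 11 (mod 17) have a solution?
By Euler's criterion: 11^{8} ≡ 16 (mod 17). Since this equals -1 (≡ 16), 11 is not a QR.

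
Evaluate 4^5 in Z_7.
5 = 4 + 1 (binary 101). Repeated squaring mod 7: 4^1 ≡ 4; 4^2 ≡ 4² = 16 ≡ 2; 4^4 ≡ 2² = 4 ≡ 4. Multiply: 4^5 = 4^4 × 4^1 ≡ 4 × 4 (mod 7): 4 × 4 = 16 ≡ 2. So 4^5 ≡ 2 (mod 7).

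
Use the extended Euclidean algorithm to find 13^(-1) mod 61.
Extended GCD: 13(-14) + 61(3) = 1. So 13^(-1) ≡ 47 ≡ 47 (mod 61). Verify: 13 × 47 = 611 ≡ 1 (mod 61)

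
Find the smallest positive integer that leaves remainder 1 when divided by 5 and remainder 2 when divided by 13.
M = 5 × 13 = 65. M₁ = 13, y₁ ≡ 2 (mod 5). M₂ = 5, y₂ ≡ 8 (mod 13). t = 1×13×2 + 2×5×8 ≡ 41 (mod 65). The smallest positive such number is 41.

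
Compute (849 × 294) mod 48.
6

(849 × 294) = 249606
249606 mod 48 = 6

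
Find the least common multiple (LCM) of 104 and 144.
1872

First find GCD(104, 144) using the Euclidean algorithm:
104 = 0 × 144 + 104
144 = 1 × 104 + 40
104 = 2 × 40 + 24
40 = 1 × 24 + 16
24 = 1 × 16 + 8
16 = 2 × 8 + 0
GCD(104, 144) = 8

LCM formula: LCM(a, b) = (a × b) / GCD(a, b)
LCM(104, 144) = (104 × 144) / 8
LCM(104, 144) = 14976 / 8
LCM(104, 144) = 1872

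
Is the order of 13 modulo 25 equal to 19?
No, the actual order is 20, not 19.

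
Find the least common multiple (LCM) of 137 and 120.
16440

First find GCD(137, 120) using the Euclidean algorithm:
137 = 1 × 120 + 17
120 = 7 × 17 + 1
17 = 17 × 1 + 0
GCD(137, 120) = 1

LCM formula: LCM(a, b) = (a × b) / GCD(a, b)
LCM(137, 120) = (137 × 120) / 1
LCM(137, 120) = 16440 / 1
LCM(137, 120) = 16440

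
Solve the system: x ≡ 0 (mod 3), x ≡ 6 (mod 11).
M = 3 × 11 = 33. M₁ = 11, y₁ ≡ 2 (mod 3). M₂ = 3, y₂ ≡ 4 (mod 11). x = 0×11×2 + 6×3×4 ≡ 6 (mod 33)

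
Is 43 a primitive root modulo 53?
No

To verify, check if 43^(52/q) ≢ 1 (mod 53) for each prime divisor q of 52
Divisors of 52 = 52: [1, 2, 4, 13, 26, 52]
  43^(52/2) = 43^26 ≡ 1 (mod 53)
  43^(52/13) = 43^4 ≡ 36 (mod 53)
Conclusion: 43 is not a primitive root modulo 53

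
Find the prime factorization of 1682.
2 × 29^2

Divide by primes starting from smallest:
1682 ÷ 2 = 841
841 ÷ 29 = 29
29 ÷ 29 = 1

1682 = 2 × 29^2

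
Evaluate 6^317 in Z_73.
Using Fermat: 6^{72} ≡ 1 (mod 73). 317 ≡ 29 (mod 72). So 6^{317} ≡ 6^{29} ≡ 23 (mod 73)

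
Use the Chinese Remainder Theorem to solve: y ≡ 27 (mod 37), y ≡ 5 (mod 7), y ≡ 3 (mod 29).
6354

Using the Chinese Remainder Theorem:
M = product of moduli = 7511
For equation 1: M_1 = 203, 203 ≡ 18 (mod 37), inverse of 203 mod 37 is 35 (check: 18 × 35 = 630 ≡ 1 (mod 37))
For equation 2: M_2 = 1073, 1073 ≡ 2 (mod 7), inverse of 1073 mod 7 is 4 (check: 2 × 4 = 8 ≡ 1 (mod 7))
For equation 3: M_3 = 259, 259 ≡ 27 (mod 29), inverse of 259 mod 29 is 14 (check: 27 × 14 = 378 ≡ 1 (mod 29))
Combine: y ≡ Σ r_i×M_i×(M_i⁻¹ mod m_i) = 27×203×35 + 5×1073×4 + 3×259×14 = 191835 + 21460 + 10878 = 224173
224173 mod 7511 = 6354
y ≡ 6354 (mod 7511)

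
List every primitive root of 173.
Primitive roots mod 173: {2, 3, 5, 7, 8, 11, 12, 17, 18, 19, 20, 26, 27, 28, 30, 32, 39, 42, 44, 45, 46, 48, 50, 53, 58, 59, 61, 62, 63, 65, 66, 68, 69, 70, 71, 72, 74, 75, 76, 79, 82, 86, 87, 91, 94, 97, 98, 99, 101, 102, 103, 104, 105, 107, 108, 110, 111, 112, 114, 115, 120, 123, 125, 127, 128, 129, 131, 134, 141, 143, 145, 146, 147, 153, 154, 155, 156, 161, 162, 165, 166, 168, 170, 171}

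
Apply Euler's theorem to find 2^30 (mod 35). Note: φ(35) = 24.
By Euler: 2^{24} ≡ 1 (mod 35) since gcd(2, 35) = 1. 30 = 1×24 + 6. So 2^{30} ≡ 2^{6} ≡ 29 (mod 35)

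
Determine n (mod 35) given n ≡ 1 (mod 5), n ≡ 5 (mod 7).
26

Using the Chinese Remainder Theorem:
M = product of moduli = 35
For equation 1: M_1 = 7, 7 ≡ 2 (mod 5), inverse of 7 mod 5 is 3 (check: 2 × 3 = 6 ≡ 1 (mod 5))
For equation 2: M_2 = 5, 5 ≡ 5 (mod 7), inverse of 5 mod 7 is 3 (check: 5 × 3 = 15 ≡ 1 (mod 7))
Combine: n ≡ Σ r_i×M_i×(M_i⁻¹ mod m_i) = 1×7×3 + 5×5×3 = 21 + 75 = 96
96 mod 35 = 26
n ≡ 26 (mod 35)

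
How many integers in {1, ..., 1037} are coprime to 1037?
960

Prime factorization: 1037 = 17 × 61
Using the formula φ(n) = n × Π(1 - 1/p) for each prime factor p:
φ(1037) = 1037 × (1 - 1/17) × (1 - 1/61)
φ(1037) = 960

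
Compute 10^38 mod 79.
Using repeated squaring. 38 = 32 + 4 + 2 (binary 100110). Repeated squaring mod 79: 10^1 ≡ 10; 10^2 ≡ 10² = 100 ≡ 21; 10^4 ≡ 21² = 441 ≡ 46; 10^8 ≡ 46² = 2116 ≡ 62; 10^16 ≡ 62² = 3844 ≡ 52; 10^32 ≡ 52² = 2704 ≡ 18. Multiply: 10^38 = 10^32 × 10^4 × 10^2 ≡ 18 × 46 × 21 (mod 79): 18 × 46 = 828 ≡ 38; 38 × 21 = 798 ≡ 8. So 10^38 ≡ 8 (mod 79).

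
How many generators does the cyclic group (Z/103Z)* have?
32

The number of primitive roots modulo p is φ(p-1) = φ(102)
φ(102) = 32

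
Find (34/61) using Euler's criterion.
(34/61) = 34^{30} mod 61 = 1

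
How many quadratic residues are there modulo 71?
For prime 71, there are (p-1)/2 = (71-1)/2 = 35 quadratic residues (excluding 0).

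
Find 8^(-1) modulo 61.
23

Using Extended Euclidean Algorithm:
gcd(8, 61) = 1
Bezout coefficients: 8 × 23 + 61 × -3 = 1
So 8 × 23 ≡ 1 (mod 61)
The inverse is 23 mod 61 = 23
Verification: 8 × 23 = 184 = 3 × 61 + 1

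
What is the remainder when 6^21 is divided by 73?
Using repeated squaring. 21 = 16 + 4 + 1 (binary 10101). Repeated squaring mod 73: 6^1 ≡ 6; 6^2 ≡ 6² = 36 ≡ 36; 6^4 ≡ 36² = 1296 ≡ 55; 6^8 ≡ 55² = 3025 ≡ 32; 6^16 ≡ 32² = 1024 ≡ 2. Multiply: 6^21 = 6^16 × 6^4 × 6^1 ≡ 2 × 55 × 6 (mod 73): 2 × 55 = 110 ≡ 37; 37 × 6 = 222 ≡ 3. So 6^21 ≡ 3 (mod 73).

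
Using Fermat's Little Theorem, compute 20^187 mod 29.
By Fermat: 20^{28} ≡ 1 (mod 29). 187 = 6×28 + 19. So 20^{187} ≡ 20^{19} ≡ 24 (mod 29)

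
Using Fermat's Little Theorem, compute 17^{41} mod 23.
5

By Fermat's Little Theorem, a^(p-1) ≡ 1 (mod p) for prime p and gcd(a, p) = 1
Here p = 23, so 17^22 ≡ 1 (mod 23)
We can reduce the exponent: 41 mod 22 = 19
So 17^41 ≡ 17^19 (mod 23)
Computing: 17^19 mod 23 = 5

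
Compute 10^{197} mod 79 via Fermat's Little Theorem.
21

By Fermat's Little Theorem, a^(p-1) ≡ 1 (mod p) for prime p and gcd(a, p) = 1
Here p = 79, so 10^78 ≡ 1 (mod 79)
We can reduce the exponent: 197 mod 78 = 41
So 10^197 ≡ 10^41 (mod 79)
Computing: 10^41 mod 79 = 21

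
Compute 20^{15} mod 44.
12

Using successive squaring:
Binary expansion of 15: 1111
Powers of 20 mod 44 (each is the square of the previous):
  20^1 ≡ 20 (mod 44)
  20^2 ≡ 20² = 400 ≡ 4 (mod 44)
  20^4 ≡ 4² = 16 ≡ 16 (mod 44)
  20^8 ≡ 16² = 256 ≡ 36 (mod 44)
15 = 8 + 4 + 2 + 1, so 20^15 = 20^8 × 20^4 × 20^2 × 20^1 ≡ 36 × 16 × 4 × 20 (mod 44)
Multiplying step by step:
  36 × 16 = 576 ≡ 4 (mod 44)
  4 × 4 = 16 ≡ 16 (mod 44)
  16 × 20 = 320 ≡ 12 (mod 44)
Result: 20^15 ≡ 12 (mod 44)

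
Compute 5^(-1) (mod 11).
9

Using Extended Euclidean Algorithm:
gcd(5, 11) = 1
Bezout coefficients: 5 × -2 + 11 × 1 = 1
So 5 × -2 ≡ 1 (mod 11)
The inverse is -2 mod 11 = 9
Verification: 5 × 9 = 45 = 4 × 11 + 1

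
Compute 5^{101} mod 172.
157

Using successive squaring:
Binary expansion of 101: 1100101
Powers of 5 mod 172 (each is the square of the previous):
  5^1 ≡ 5 (mod 172)
  5^2 ≡ 5² = 25 ≡ 25 (mod 172)
  5^4 ≡ 25² = 625 ≡ 109 (mod 172)
  5^8 ≡ 109² = 11881 ≡ 13 (mod 172)
  5^16 ≡ 13² = 169 ≡ 169 (mod 172)
  5^32 ≡ 169² = 28561 ≡ 9 (mod 172)
  5^64 ≡ 9² = 81 ≡ 81 (mod 172)
101 = 64 + 32 + 4 + 1, so 5^101 = 5^64 × 5^32 × 5^4 × 5^1 ≡ 81 × 9 × 109 × 5 (mod 172)
Multiplying step by step:
  81 × 9 = 729 ≡ 41 (mod 172)
  41 × 109 = 4469 ≡ 169 (mod 172)
  169 × 5 = 845 ≡ 157 (mod 172)
Result: 5^101 ≡ 157 (mod 172)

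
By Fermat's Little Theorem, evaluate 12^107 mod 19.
By Fermat: 12^{18} ≡ 1 (mod 19). 107 = 5×18 + 17. So 12^{107} ≡ 12^{17} ≡ 8 (mod 19)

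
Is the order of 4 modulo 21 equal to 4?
No, the actual order is 3, not 4.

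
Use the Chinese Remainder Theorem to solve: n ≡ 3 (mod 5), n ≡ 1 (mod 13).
M = 5 × 13 = 65. M₁ = 13, y₁ ≡ 2 (mod 5). M₂ = 5, y₂ ≡ 8 (mod 13). n = 3×13×2 + 1×5×8 ≡ 53 (mod 65)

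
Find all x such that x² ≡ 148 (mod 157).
The square roots of 148 mod 157 are 84 and 73. Verify: 84² = 7056 ≡ 148 (mod 157)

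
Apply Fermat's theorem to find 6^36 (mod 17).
By Fermat: 6^{16} ≡ 1 (mod 17). 36 = 2×16 + 4. So 6^{36} ≡ 6^{4} ≡ 4 (mod 17)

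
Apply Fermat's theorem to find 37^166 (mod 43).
By Fermat: 37^{42} ≡ 1 (mod 43). 166 = 3×42 + 40. So 37^{166} ≡ 37^{40} ≡ 6 (mod 43)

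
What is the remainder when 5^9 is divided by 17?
9 = 8 + 1 (binary 1001). Repeated squaring mod 17: 5^1 ≡ 5; 5^2 ≡ 5² = 25 ≡ 8; 5^4 ≡ 8² = 64 ≡ 13; 5^8 ≡ 13² = 169 ≡ 16. Multiply: 5^9 = 5^8 × 5^1 ≡ 16 × 5 (mod 17): 16 × 5 = 80 ≡ 12. So 5^9 ≡ 12 (mod 17).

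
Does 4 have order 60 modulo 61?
p - 1 = 60 has prime divisors 2, 3, 5. Check 4^(60/q) mod 61 for each: 4^(60/2) = 4^30 ≡ 1, 4^(60/3) = 4^20 ≡ 13, 4^(60/5) = 4^12 ≡ 20 (mod 61). Since 4^30 ≡ 1 (mod 61), the order of 4 divides 30 (in fact the order is 30) ≠ 60, so it is not a primitive root.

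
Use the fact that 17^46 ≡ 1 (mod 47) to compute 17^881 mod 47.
By Fermat: 17^{46} ≡ 1 (mod 47). 881 ≡ 7 (mod 46). So 17^{881} ≡ 17^{7} ≡ 3 (mod 47)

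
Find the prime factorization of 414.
2 × 3^2 × 23

Divide by primes starting from smallest:
414 ÷ 2 = 207
207 ÷ 3 = 69
69 ÷ 3 = 23
23 ÷ 23 = 1

414 = 2 × 3^2 × 23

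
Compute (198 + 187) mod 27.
7

(198 + 187) = 385
385 mod 27 = 7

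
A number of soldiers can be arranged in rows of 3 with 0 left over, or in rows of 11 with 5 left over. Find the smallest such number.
M = 3 × 11 = 33. M₁ = 11, y₁ ≡ 2 (mod 3). M₂ = 3, y₂ ≡ 4 (mod 11). t = 0×11×2 + 5×3×4 ≡ 27 (mod 33). The smallest positive such number is 27.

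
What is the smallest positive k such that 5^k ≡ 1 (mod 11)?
Powers of 5 mod 11: 5^1≡5, 5^2≡3, 5^3≡4, 5^4≡9, 5^5≡1. Order = 5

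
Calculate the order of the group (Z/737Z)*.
660

Prime factorization: 737 = 11 × 67
Using the formula φ(n) = n × Π(1 - 1/p) for each prime factor p:
φ(737) = 737 × (1 - 1/11) × (1 - 1/67)
φ(737) = 660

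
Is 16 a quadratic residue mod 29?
By Euler's criterion: 16^{14} ≡ 1 (mod 29). Since this equals 1, 16 is a QR.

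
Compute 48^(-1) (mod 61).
14

Using Extended Euclidean Algorithm:
gcd(48, 61) = 1
Bezout coefficients: 48 × 14 + 61 × -11 = 1
So 48 × 14 ≡ 1 (mod 61)
The inverse is 14 mod 61 = 14
Verification: 48 × 14 = 672 = 11 × 61 + 1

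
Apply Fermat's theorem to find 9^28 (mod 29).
By Fermat's Little Theorem, 9^{28} ≡ 1 (mod 29) since 29 is prime and gcd(9, 29) = 1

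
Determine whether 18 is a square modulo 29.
By Euler's criterion: 18^{14} ≡ 28 (mod 29). Since this equals -1 (≡ 28), 18 is not a QR.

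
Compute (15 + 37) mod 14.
10

(15 + 37) = 52
52 mod 14 = 10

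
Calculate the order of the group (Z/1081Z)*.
1012

Prime factorization: 1081 = 23 × 47
Using the formula φ(n) = n × Π(1 - 1/p) for each prime factor p:
φ(1081) = 1081 × (1 - 1/23) × (1 - 1/47)
φ(1081) = 1012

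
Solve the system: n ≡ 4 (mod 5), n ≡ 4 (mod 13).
M = 5 × 13 = 65. M₁ = 13, y₁ ≡ 2 (mod 5). M₂ = 5, y₂ ≡ 8 (mod 13). n = 4×13×2 + 4×5×8 ≡ 4 (mod 65)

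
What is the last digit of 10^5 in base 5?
10 ≡ 0 (mod 5). 5 = 4 + 1 (binary 101). Repeated squaring mod 5: 0^1 ≡ 0; 0^2 ≡ 0² = 0 ≡ 0; 0^4 ≡ 0² = 0 ≡ 0. Multiply: 10^5 ≡ 0^4 × 0^1 ≡ 0 × 0 (mod 5): 0 × 0 = 0 ≡ 0. So 10^5 ≡ 0 (mod 5).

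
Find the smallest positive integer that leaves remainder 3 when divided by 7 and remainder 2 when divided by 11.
M = 7 × 11 = 77. M₁ = 11, y₁ ≡ 2 (mod 7). M₂ = 7, y₂ ≡ 8 (mod 11). y = 3×11×2 + 2×7×8 ≡ 24 (mod 77). The smallest positive such number is 24.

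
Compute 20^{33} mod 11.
3

Using successive squaring:
Binary expansion of 33: 100001
Powers of 20 mod 11 (each is the square of the previous):
  20^1 ≡ 9 (mod 11)
  20^2 ≡ 9² = 81 ≡ 4 (mod 11)
  20^4 ≡ 4² = 16 ≡ 5 (mod 11)
  20^8 ≡ 5² = 25 ≡ 3 (mod 11)
  20^16 ≡ 3² = 9 ≡ 9 (mod 11)
  20^32 ≡ 9² = 81 ≡ 4 (mod 11)
33 = 32 + 1, so 20^33 = 20^32 × 20^1 ≡ 4 × 9 (mod 11)
Multiplying step by step:
  4 × 9 = 36 ≡ 3 (mod 11)
Result: 20^33 ≡ 3 (mod 11)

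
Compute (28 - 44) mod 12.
8

(28 - 44) = -16
-16 mod 12 = 8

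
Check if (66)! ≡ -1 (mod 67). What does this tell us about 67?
(66)! mod 67 = 66. Since this equals -1 (mod 67), Wilson confirms 67 is prime.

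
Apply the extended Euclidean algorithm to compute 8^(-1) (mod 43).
Extended GCD: 8(-16) + 43(3) = 1. So 8^(-1) ≡ 27 ≡ 27 (mod 43). Verify: 8 × 27 = 216 ≡ 1 (mod 43)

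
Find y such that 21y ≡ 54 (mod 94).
16

Since gcd(21, 94) = 1 divides 54, a solution exists.
Multiply both sides by the inverse of 21 mod 94:
  21^(-1) mod 94 = 9
  x ≡ 9 × 54 ≡ 486 ≡ 16 (mod 94)
Verification: 21 × 16 = 336 = 3 × 94 + 54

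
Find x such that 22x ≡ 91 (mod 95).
43

Since gcd(22, 95) = 1 divides 91, a solution exists.
Multiply both sides by the inverse of 22 mod 95:
  22^(-1) mod 95 = 13
  x ≡ 13 × 91 ≡ 1183 ≡ 43 (mod 95)
Verification: 22 × 43 = 946 = 9 × 95 + 91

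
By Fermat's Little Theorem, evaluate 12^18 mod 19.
By Fermat's Little Theorem, 12^{18} ≡ 1 (mod 19) since 19 is prime and gcd(12, 19) = 1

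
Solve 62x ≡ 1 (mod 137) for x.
62^(-1) ≡ 42 (mod 137). Verification: 62 × 42 = 2604 ≡ 1 (mod 137)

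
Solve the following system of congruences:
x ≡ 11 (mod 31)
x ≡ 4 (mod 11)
290

Using the Chinese Remainder Theorem:
M = product of moduli = 341
For equation 1: M_1 = 11, 11 ≡ 11 (mod 31), inverse of 11 mod 31 is 17 (check: 11 × 17 = 187 ≡ 1 (mod 31))
For equation 2: M_2 = 31, 31 ≡ 9 (mod 11), inverse of 31 mod 11 is 5 (check: 9 × 5 = 45 ≡ 1 (mod 11))
Combine: x ≡ Σ r_i×M_i×(M_i⁻¹ mod m_i) = 11×11×17 + 4×31×5 = 2057 + 620 = 2677
2677 mod 341 = 290
x ≡ 290 (mod 341)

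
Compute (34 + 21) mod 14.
13

(34 + 21) = 55
55 mod 14 = 13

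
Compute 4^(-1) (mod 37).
4^(-1) ≡ 28 (mod 37). Verification: 4 × 28 = 112 ≡ 1 (mod 37)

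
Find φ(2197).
2028

Prime factorization: 2197 = 13^3
Using the formula φ(n) = n × Π(1 - 1/p) for each prime factor p:
φ(2197) = 2197 × (1 - 1/13)
φ(2197) = 2028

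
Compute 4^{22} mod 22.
16

Using successive squaring:
Binary expansion of 22: 10110
Powers of 4 mod 22 (each is the square of the previous):
  4^1 ≡ 4 (mod 22)
  4^2 ≡ 4² = 16 ≡ 16 (mod 22)
  4^4 ≡ 16² = 256 ≡ 14 (mod 22)
  4^8 ≡ 14² = 196 ≡ 20 (mod 22)
  4^16 ≡ 20² = 400 ≡ 4 (mod 22)
22 = 16 + 4 + 2, so 4^22 = 4^16 × 4^4 × 4^2 ≡ 4 × 14 × 16 (mod 22)
Multiplying step by step:
  4 × 14 = 56 ≡ 12 (mod 22)
  12 × 16 = 192 ≡ 16 (mod 22)
Result: 4^22 ≡ 16 (mod 22)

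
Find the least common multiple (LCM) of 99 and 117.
1287

First find GCD(99, 117) using the Euclidean algorithm:
99 = 0 × 117 + 99
117 = 1 × 99 + 18
99 = 5 × 18 + 9
18 = 2 × 9 + 0
GCD(99, 117) = 9

LCM formula: LCM(a, b) = (a × b) / GCD(a, b)
LCM(99, 117) = (99 × 117) / 9
LCM(99, 117) = 11583 / 9
LCM(99, 117) = 1287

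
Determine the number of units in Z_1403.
1320

Prime factorization: 1403 = 23 × 61
Using the formula φ(n) = n × Π(1 - 1/p) for each prime factor p:
φ(1403) = 1403 × (1 - 1/23) × (1 - 1/61)
φ(1403) = 1320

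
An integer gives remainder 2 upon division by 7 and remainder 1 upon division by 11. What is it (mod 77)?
M = 7 × 11 = 77. M₁ = 11, y₁ ≡ 2 (mod 7). M₂ = 7, y₂ ≡ 8 (mod 11). z = 2×11×2 + 1×7×8 ≡ 23 (mod 77). The smallest positive such number is 23.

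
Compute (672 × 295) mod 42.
0

(672 × 295) = 198240
198240 mod 42 = 0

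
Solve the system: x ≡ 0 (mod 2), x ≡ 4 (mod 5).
M = 2 × 5 = 10. M₁ = 5, y₁ ≡ 1 (mod 2). M₂ = 2, y₂ ≡ 3 (mod 5). x = 0×5×1 + 4×2×3 ≡ 4 (mod 10)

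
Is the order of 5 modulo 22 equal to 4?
No, the actual order is 5, not 4.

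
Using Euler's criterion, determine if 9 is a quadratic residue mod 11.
By Euler's criterion: 9^{5} ≡ 1 (mod 11). Since this equals 1, 9 is a QR.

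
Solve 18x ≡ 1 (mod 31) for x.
19

Using Extended Euclidean Algorithm:
gcd(18, 31) = 1
Bezout coefficients: 18 × -12 + 31 × 7 = 1
So 18 × -12 ≡ 1 (mod 31)
The inverse is -12 mod 31 = 19
Verification: 18 × 19 = 342 = 11 × 31 + 1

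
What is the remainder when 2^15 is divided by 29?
Using repeated squaring. 15 = 8 + 4 + 2 + 1 (binary 1111). Repeated squaring mod 29: 2^1 ≡ 2; 2^2 ≡ 2² = 4 ≡ 4; 2^4 ≡ 4² = 16 ≡ 16; 2^8 ≡ 16² = 256 ≡ 24. Multiply: 2^15 = 2^8 × 2^4 × 2^2 × 2^1 ≡ 24 × 16 × 4 × 2 (mod 29): 24 × 16 = 384 ≡ 7; 7 × 4 = 28 ≡ 28; 28 × 2 = 56 ≡ 27. So 2^15 ≡ 27 (mod 29).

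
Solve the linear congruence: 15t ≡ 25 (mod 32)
23

Since gcd(15, 32) = 1 divides 25, a solution exists.
Multiply both sides by the inverse of 15 mod 32:
  15^(-1) mod 32 = 15
  x ≡ 15 × 25 ≡ 375 ≡ 23 (mod 32)
Verification: 15 × 23 = 345 = 10 × 32 + 25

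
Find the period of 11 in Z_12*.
Powers of 11 mod 12: 11^1≡11, 11^2≡1. Order = 2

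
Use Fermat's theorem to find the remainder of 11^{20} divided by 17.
4

By Fermat's Little Theorem, a^(p-1) ≡ 1 (mod p) for prime p and gcd(a, p) = 1
Here p = 17, so 11^16 ≡ 1 (mod 17)
We can reduce the exponent: 20 mod 16 = 4
So 11^20 ≡ 11^4 (mod 17)
Computing: 11^4 mod 17 = 4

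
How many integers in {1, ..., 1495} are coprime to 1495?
1056

Prime factorization: 1495 = 5 × 13 × 23
Using the formula φ(n) = n × Π(1 - 1/p) for each prime factor p:
φ(1495) = 1495 × (1 - 1/5) × (1 - 1/13) × (1 - 1/23)
φ(1495) = 1056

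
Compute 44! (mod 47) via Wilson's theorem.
(46)! = (44)! × (45) × (46) ≡ -1 (mod 47). So (44)! ≡ -1 × [(46)(45)]^(-1) ≡ 23 (mod 47)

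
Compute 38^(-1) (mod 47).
38^(-1) ≡ 26 (mod 47). Verification: 38 × 26 = 988 ≡ 1 (mod 47)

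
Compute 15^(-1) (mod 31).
29

Using Extended Euclidean Algorithm:
gcd(15, 31) = 1
Bezout coefficients: 15 × -2 + 31 × 1 = 1
So 15 × -2 ≡ 1 (mod 31)
The inverse is -2 mod 31 = 29
Verification: 15 × 29 = 435 = 14 × 31 + 1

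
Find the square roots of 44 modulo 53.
The square roots of 44 mod 53 are 16 and 37. Verify: 16² = 256 ≡ 44 (mod 53)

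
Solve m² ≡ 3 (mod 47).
The square roots of 3 mod 47 are 12 and 35. Verify: 12² = 144 ≡ 3 (mod 47)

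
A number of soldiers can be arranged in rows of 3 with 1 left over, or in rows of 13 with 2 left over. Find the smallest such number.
M = 3 × 13 = 39. M₁ = 13, y₁ ≡ 1 (mod 3). M₂ = 3, y₂ ≡ 9 (mod 13). y = 1×13×1 + 2×3×9 ≡ 28 (mod 39). The smallest positive such number is 28.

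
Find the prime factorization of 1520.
2^4 × 5 × 19

Divide by primes starting from smallest:
1520 ÷ 2 = 760
760 ÷ 2 = 380
380 ÷ 2 = 190
190 ÷ 2 = 95
95 ÷ 5 = 19
19 ÷ 19 = 1

1520 = 2^4 × 5 × 19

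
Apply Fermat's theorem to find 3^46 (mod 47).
By Fermat's Little Theorem, 3^{46} ≡ 1 (mod 47) since 47 is prime and gcd(3, 47) = 1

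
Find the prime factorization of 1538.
2 × 769

Divide by primes starting from smallest:
1538 ÷ 2 = 769
769 ÷ 769 = 1

1538 = 2 × 769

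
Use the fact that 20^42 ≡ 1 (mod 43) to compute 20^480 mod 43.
By Fermat: 20^{42} ≡ 1 (mod 43). 480 ≡ 18 (mod 42). So 20^{480} ≡ 20^{18} ≡ 21 (mod 43)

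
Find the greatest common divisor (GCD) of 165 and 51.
3

Using the Euclidean algorithm:
165 = 3 × 51 + 12
51 = 4 × 12 + 3
12 = 4 × 3 + 0

GCD(165, 51) = 3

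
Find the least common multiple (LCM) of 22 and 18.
198

First find GCD(22, 18) using the Euclidean algorithm:
22 = 1 × 18 + 4
18 = 4 × 4 + 2
4 = 2 × 2 + 0
GCD(22, 18) = 2

LCM formula: LCM(a, b) = (a × b) / GCD(a, b)
LCM(22, 18) = (22 × 18) / 2
LCM(22, 18) = 396 / 2
LCM(22, 18) = 198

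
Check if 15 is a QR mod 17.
By Euler's criterion: 15^{8} ≡ 1 (mod 17). Since this equals 1, 15 is a QR.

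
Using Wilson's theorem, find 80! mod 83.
(82)! = (80)! × (81) × (82) ≡ -1 (mod 83). So (80)! ≡ -1 × [(82)(81)]^(-1) ≡ 41 (mod 83)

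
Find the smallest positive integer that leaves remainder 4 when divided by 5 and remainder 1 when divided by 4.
M = 5 × 4 = 20. M₁ = 4, y₁ ≡ 4 (mod 5). M₂ = 5, y₂ ≡ 1 (mod 4). z = 4×4×4 + 1×5×1 ≡ 9 (mod 20). The smallest positive such number is 9.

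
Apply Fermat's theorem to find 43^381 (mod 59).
By Fermat: 43^{58} ≡ 1 (mod 59). 381 = 6×58 + 33. So 43^{381} ≡ 43^{33} ≡ 13 (mod 59)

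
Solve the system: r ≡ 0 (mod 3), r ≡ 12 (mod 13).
M = 3 × 13 = 39. M₁ = 13, y₁ ≡ 1 (mod 3). M₂ = 3, y₂ ≡ 9 (mod 13). r = 0×13×1 + 12×3×9 ≡ 12 (mod 39)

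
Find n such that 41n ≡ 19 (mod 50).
9

Since gcd(41, 50) = 1 divides 19, a solution exists.
Multiply both sides by the inverse of 41 mod 50:
  41^(-1) mod 50 = 11
  x ≡ 11 × 19 ≡ 209 ≡ 9 (mod 50)
Verification: 41 × 9 = 369 = 7 × 50 + 19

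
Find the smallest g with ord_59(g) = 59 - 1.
p - 1 = 58 has prime divisors 2, 29. h is a primitive root mod 59 iff h^(58/q) ≢ 1 (mod 59) for each such q.
h = 2: 2^29 ≡ 58, 2^2 ≡ 4 (mod 59); none is 1, so 2 has order 58 and is a primitive root.
The smallest primitive root mod 59 is g = 2.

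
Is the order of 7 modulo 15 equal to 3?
No, the actual order is 4, not 3.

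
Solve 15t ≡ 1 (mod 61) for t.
57

Using Extended Euclidean Algorithm:
gcd(15, 61) = 1
Bezout coefficients: 15 × -4 + 61 × 1 = 1
So 15 × -4 ≡ 1 (mod 61)
The inverse is -4 mod 61 = 57
Verification: 15 × 57 = 855 = 14 × 61 + 1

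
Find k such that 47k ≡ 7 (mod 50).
31

Since gcd(47, 50) = 1 divides 7, a solution exists.
Multiply both sides by the inverse of 47 mod 50:
  47^(-1) mod 50 = 33
  x ≡ 33 × 7 ≡ 231 ≡ 31 (mod 50)
Verification: 47 × 31 = 1457 = 29 × 50 + 7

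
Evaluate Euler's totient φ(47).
46

Prime factorization: 47 = 47
Using the formula φ(n) = n × Π(1 - 1/p) for each prime factor p:
φ(47) = 47 × (1 - 1/47)
φ(47) = 46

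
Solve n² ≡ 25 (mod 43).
The square roots of 25 mod 43 are 38 and 5. Verify: 38² = 1444 ≡ 25 (mod 43)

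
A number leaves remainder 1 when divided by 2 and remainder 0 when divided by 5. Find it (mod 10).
M = 2 × 5 = 10. M₁ = 5, y₁ ≡ 1 (mod 2). M₂ = 2, y₂ ≡ 3 (mod 5). k = 1×5×1 + 0×2×3 ≡ 5 (mod 10)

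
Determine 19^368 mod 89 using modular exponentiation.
Using Fermat: 19^{88} ≡ 1 (mod 89). 368 ≡ 16 (mod 88). So 19^{368} ≡ 19^{16} ≡ 4 (mod 89)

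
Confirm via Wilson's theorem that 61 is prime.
(60)! mod 61 = 60. Since this equals -1 (mod 61), Wilson confirms 61 is prime.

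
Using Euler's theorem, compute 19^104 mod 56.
By Euler: 19^{24} ≡ 1 (mod 56) since gcd(19, 56) = 1. 104 = 4×24 + 8. So 19^{104} ≡ 19^{8} ≡ 25 (mod 56)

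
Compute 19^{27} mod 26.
21

Using successive squaring:
Binary expansion of 27: 11011
Powers of 19 mod 26 (each is the square of the previous):
  19^1 ≡ 19 (mod 26)
  19^2 ≡ 19² = 361 ≡ 23 (mod 26)
  19^4 ≡ 23² = 529 ≡ 9 (mod 26)
  19^8 ≡ 9² = 81 ≡ 3 (mod 26)
  19^16 ≡ 3² = 9 ≡ 9 (mod 26)
27 = 16 + 8 + 2 + 1, so 19^27 = 19^16 × 19^8 × 19^2 × 19^1 ≡ 9 × 3 × 23 × 19 (mod 26)
Multiplying step by step:
  9 × 3 = 27 ≡ 1 (mod 26)
  1 × 23 = 23 ≡ 23 (mod 26)
  23 × 19 = 437 ≡ 21 (mod 26)
Result: 19^27 ≡ 21 (mod 26)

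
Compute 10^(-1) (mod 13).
10^(-1) ≡ 4 (mod 13). Verification: 10 × 4 = 40 ≡ 1 (mod 13)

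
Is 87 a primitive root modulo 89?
No

To verify, check if 87^(88/q) ≢ 1 (mod 89) for each prime divisor q of 88
Divisors of 88 = 88: [1, 2, 4, 8, 11, 22, 44, 88]
  87^(88/2) = 87^44 ≡ 1 (mod 89)
  87^(88/11) = 87^8 ≡ 78 (mod 89)
Conclusion: 87 is not a primitive root modulo 89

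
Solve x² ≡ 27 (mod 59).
The square roots of 27 mod 59 are 26 and 33. Verify: 26² = 676 ≡ 27 (mod 59)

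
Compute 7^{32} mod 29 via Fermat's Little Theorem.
23

By Fermat's Little Theorem, a^(p-1) ≡ 1 (mod p) for prime p and gcd(a, p) = 1
Here p = 29, so 7^28 ≡ 1 (mod 29)
We can reduce the exponent: 32 mod 28 = 4
So 7^32 ≡ 7^4 (mod 29)
Computing: 7^4 mod 29 = 23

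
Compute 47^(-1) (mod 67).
10

Using Extended Euclidean Algorithm:
gcd(47, 67) = 1
Bezout coefficients: 47 × 10 + 67 × -7 = 1
So 47 × 10 ≡ 1 (mod 67)
The inverse is 10 mod 67 = 10
Verification: 47 × 10 = 470 = 7 × 67 + 1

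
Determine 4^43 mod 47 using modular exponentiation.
Using repeated squaring. 43 = 32 + 8 + 2 + 1 (binary 101011). Repeated squaring mod 47: 4^1 ≡ 4; 4^2 ≡ 4² = 16 ≡ 16; 4^4 ≡ 16² = 256 ≡ 21; 4^8 ≡ 21² = 441 ≡ 18; 4^16 ≡ 18² = 324 ≡ 42; 4^32 ≡ 42² = 1764 ≡ 25. Multiply: 4^43 = 4^32 × 4^8 × 4^2 × 4^1 ≡ 25 × 18 × 16 × 4 (mod 47): 25 × 18 = 450 ≡ 27; 27 × 16 = 432 ≡ 9; 9 × 4 = 36 ≡ 36. So 4^43 ≡ 36 (mod 47).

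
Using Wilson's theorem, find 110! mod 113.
(112)! = (110)! × (111) × (112) ≡ -1 (mod 113). So (110)! ≡ -1 × [(112)(111)]^(-1) ≡ 56 (mod 113)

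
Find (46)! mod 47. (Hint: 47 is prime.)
By Wilson's theorem, (46)! ≡ -1 ≡ 46 (mod 47)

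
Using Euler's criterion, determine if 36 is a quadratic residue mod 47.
By Euler's criterion: 36^{23} ≡ 1 (mod 47). Since this equals 1, 36 is a QR.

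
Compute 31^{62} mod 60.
1

Using successive squaring:
Binary expansion of 62: 111110
Powers of 31 mod 60 (each is the square of the previous):
  31^1 ≡ 31 (mod 60)
  31^2 ≡ 31² = 961 ≡ 1 (mod 60)
  31^4 ≡ 1² = 1 ≡ 1 (mod 60)
  31^8 ≡ 1² = 1 ≡ 1 (mod 60)
  31^16 ≡ 1² = 1 ≡ 1 (mod 60)
  31^32 ≡ 1² = 1 ≡ 1 (mod 60)
62 = 32 + 16 + 8 + 4 + 2, so 31^62 = 31^32 × 31^16 × 31^8 × 31^4 × 31^2 ≡ 1 × 1 × 1 × 1 × 1 (mod 60)
Multiplying step by step:
  1 × 1 = 1 ≡ 1 (mod 60)
  1 × 1 = 1 ≡ 1 (mod 60)
  1 × 1 = 1 ≡ 1 (mod 60)
  1 × 1 = 1 ≡ 1 (mod 60)
Result: 31^62 ≡ 1 (mod 60)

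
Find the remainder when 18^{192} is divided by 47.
By Fermat: 18^{46} ≡ 1 (mod 47). 192 = 4×46 + 8. So 18^{192} ≡ 18^{8} ≡ 14 (mod 47)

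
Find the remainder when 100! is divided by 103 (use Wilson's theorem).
(102)! = (100)! × (101) × (102) ≡ -1 (mod 103). So (100)! ≡ -1 × [(102)(101)]^(-1) ≡ 51 (mod 103)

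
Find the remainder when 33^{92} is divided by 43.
By Fermat: 33^{42} ≡ 1 (mod 43). 92 = 2×42 + 8. So 33^{92} ≡ 33^{8} ≡ 17 (mod 43)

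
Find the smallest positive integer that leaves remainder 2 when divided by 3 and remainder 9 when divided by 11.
M = 3 × 11 = 33. M₁ = 11, y₁ ≡ 2 (mod 3). M₂ = 3, y₂ ≡ 4 (mod 11). z = 2×11×2 + 9×3×4 ≡ 20 (mod 33). The smallest positive such number is 20.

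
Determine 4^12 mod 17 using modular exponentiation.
Using repeated squaring. 12 = 8 + 4 (binary 1100). Repeated squaring mod 17: 4^1 ≡ 4; 4^2 ≡ 4² = 16 ≡ 16; 4^4 ≡ 16² = 256 ≡ 1; 4^8 ≡ 1² = 1 ≡ 1. Multiply: 4^12 = 4^8 × 4^4 ≡ 1 × 1 (mod 17): 1 × 1 = 1 ≡ 1. So 4^12 ≡ 1 (mod 17).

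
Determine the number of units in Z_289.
272

Prime factorization: 289 = 17^2
Using the formula φ(n) = n × Π(1 - 1/p) for each prime factor p:
φ(289) = 289 × (1 - 1/17)
φ(289) = 272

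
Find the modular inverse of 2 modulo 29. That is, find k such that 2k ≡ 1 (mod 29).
15

Using Extended Euclidean Algorithm:
gcd(2, 29) = 1
Bezout coefficients: 2 × -14 + 29 × 1 = 1
So 2 × -14 ≡ 1 (mod 29)
The inverse is -14 mod 29 = 15
Verification: 2 × 15 = 30 = 1 × 29 + 1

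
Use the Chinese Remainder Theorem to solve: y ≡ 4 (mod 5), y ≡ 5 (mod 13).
M = 5 × 13 = 65. M₁ = 13, y₁ ≡ 2 (mod 5). M₂ = 5, y₂ ≡ 8 (mod 13). y = 4×13×2 + 5×5×8 ≡ 44 (mod 65)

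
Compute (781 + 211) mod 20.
12

(781 + 211) = 992
992 mod 20 = 12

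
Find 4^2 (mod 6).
2 = 2 (binary 10). Repeated squaring mod 6: 4^1 ≡ 4; 4^2 ≡ 4² = 16 ≡ 4. So 4^2 ≡ 4 (mod 6).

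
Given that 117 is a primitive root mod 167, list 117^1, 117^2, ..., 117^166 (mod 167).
g^1, g^2, ..., g^{166} mod 167: {117, 162, 83, 25, 86, 42, 71, 124, 146, 48, 105, 94, 143, 31, 120, 12, 68, 107, 161, 133, 30, 3, 17, 152, 82, 75, 91, 126, 46, 38, 104, 144, 148, 115, 95, 93, 26, 36, 37, 154, 149, 65, 90, 9, 51, 122, 79, 58, 106, 44, 138, 114, 145, 98, 110, 11, 118, 112, 78, 108, 111, 128, 113, 28, 103, 27, 153, 32, 70, 7, 151, 132, 80, 8, 101, 127, 163, 33, 20, 2, 67, 157, 166, 50, 5, 84, 142, 81, 125, 96, 43, 21, 119, 62, 73, 24, 136, 47, 155, 99, 60, 6, 34, 137, 164, 150, 15, 85, 92, 76, 41, 121, 129, 63, 23, 19, 52, 72, 74, 141, 131, 130, 13, 18, 102, 77, 158, 116, 45, 88, 109, 61, 123, 29, 53, 22, 69, 57, 156, 49, 55, 89, 59, 56, 39, 54, 139, 64, 140, 14, 135, 97, 160, 16, 35, 87, 159, 66, 40, 4, 134, 147, 165, 100, 10, 1}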